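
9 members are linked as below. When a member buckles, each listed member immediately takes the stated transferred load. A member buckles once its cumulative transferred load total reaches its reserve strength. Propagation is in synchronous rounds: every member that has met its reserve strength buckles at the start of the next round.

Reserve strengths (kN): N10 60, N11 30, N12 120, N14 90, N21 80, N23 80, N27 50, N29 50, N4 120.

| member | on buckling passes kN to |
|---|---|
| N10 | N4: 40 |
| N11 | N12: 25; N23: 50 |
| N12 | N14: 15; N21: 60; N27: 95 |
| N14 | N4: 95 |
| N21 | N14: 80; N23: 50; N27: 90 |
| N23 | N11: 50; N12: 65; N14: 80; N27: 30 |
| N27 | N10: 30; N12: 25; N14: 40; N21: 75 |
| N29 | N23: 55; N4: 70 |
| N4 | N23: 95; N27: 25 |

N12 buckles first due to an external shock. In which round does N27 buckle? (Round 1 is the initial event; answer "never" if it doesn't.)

2

Round 1 — N12 buckles (initial).
  N14: +15 → 15 < 90
  N21: +60 → 60 < 80
  N27: +95 → 95 ≥ 50
Round 2 — N27 buckles.
  N10: +30 → 30 < 60
  N14: +40 → 55 < 90
  N21: +75 → 135 ≥ 80
Round 3 — N21 buckles.
  N14: +80 → 135 ≥ 90
  N23: +50 → 50 < 80
Round 4 — N14 buckles.
  N4: +95 → 95 < 120
No further bucklings.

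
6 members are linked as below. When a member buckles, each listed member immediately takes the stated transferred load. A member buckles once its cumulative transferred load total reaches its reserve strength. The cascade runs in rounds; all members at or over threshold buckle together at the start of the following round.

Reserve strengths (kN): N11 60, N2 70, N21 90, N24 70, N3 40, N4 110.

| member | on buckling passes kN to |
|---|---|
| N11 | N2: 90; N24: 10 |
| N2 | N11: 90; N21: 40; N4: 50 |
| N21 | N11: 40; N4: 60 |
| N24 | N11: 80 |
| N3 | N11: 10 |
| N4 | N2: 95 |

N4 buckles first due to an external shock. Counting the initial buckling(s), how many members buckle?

Round 1 — N4 buckles (initial).
  N2: +95 → 95 ≥ 70
Round 2 — N2 buckles.
  N11: +90 → 90 ≥ 60
  N21: +40 → 40 < 90
Round 3 — N11 buckles.
  N24: +10 → 10 < 70
No further bucklings.

3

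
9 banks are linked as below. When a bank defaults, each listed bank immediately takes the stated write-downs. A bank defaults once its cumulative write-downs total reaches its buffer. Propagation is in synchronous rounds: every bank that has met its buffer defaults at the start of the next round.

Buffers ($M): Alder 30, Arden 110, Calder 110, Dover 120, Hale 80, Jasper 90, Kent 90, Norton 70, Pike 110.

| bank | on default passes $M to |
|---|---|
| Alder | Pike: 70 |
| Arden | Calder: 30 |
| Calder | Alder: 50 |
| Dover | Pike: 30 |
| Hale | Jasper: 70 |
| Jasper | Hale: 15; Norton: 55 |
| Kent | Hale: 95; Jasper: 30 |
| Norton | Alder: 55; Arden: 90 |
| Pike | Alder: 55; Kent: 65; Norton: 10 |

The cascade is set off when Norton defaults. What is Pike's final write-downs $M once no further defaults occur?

Round 1 — Norton defaults (initial).
  Alder: +55 → 55 ≥ 30
  Arden: +90 → 90 < 110
Round 2 — Alder defaults.
  Pike: +70 → 70 < 110
No further defaults.

70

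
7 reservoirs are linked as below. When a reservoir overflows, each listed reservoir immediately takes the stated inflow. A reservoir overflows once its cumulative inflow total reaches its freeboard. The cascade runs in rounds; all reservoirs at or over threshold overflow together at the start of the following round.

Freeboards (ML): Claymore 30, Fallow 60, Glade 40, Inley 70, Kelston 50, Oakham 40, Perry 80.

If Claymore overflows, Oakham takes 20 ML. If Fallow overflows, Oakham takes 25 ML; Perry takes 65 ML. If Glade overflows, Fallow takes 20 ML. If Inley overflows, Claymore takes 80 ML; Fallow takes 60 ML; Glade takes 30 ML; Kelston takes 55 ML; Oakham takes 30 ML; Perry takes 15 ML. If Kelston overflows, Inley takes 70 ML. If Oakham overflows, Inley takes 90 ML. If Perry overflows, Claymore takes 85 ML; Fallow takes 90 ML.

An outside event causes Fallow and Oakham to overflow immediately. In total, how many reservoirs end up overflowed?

6

Round 1 — Fallow, Oakham overflow (initial).
  Inley: +90 → 90 ≥ 70
  Perry: +65 → 65 < 80
Round 2 — Inley overflows.
  Claymore: +80 → 80 ≥ 30
  Glade: +30 → 30 < 40
  Kelston: +55 → 55 ≥ 50
  Perry: +15 → 80 ≥ 80
Round 3 — Claymore, Kelston, Perry overflow.
No further overflows.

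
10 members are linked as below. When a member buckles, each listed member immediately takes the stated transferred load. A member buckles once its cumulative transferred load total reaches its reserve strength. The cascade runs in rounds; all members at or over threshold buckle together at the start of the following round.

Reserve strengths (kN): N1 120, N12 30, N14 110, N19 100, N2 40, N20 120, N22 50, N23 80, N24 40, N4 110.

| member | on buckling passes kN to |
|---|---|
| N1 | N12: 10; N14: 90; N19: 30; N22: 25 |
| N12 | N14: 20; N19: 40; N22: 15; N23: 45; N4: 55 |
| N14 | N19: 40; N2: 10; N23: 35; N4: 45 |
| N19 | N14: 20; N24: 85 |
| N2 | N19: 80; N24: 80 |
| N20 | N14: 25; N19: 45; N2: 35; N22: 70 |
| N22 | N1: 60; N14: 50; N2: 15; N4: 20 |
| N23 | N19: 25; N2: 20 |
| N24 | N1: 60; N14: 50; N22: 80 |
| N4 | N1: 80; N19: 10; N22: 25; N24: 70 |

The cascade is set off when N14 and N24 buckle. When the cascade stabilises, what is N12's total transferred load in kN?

Round 1 — N14, N24 buckle (initial).
  N1: +60 → 60 < 120
  N19: +40 → 40 < 100
  N2: +10 → 10 < 40
  N22: +80 → 80 ≥ 50
  N23: +35 → 35 < 80
  N4: +45 → 45 < 110
Round 2 — N22 buckles.
  N1: +60 → 120 ≥ 120
  N2: +15 → 25 < 40
  N4: +20 → 65 < 110
Round 3 — N1 buckles.
  N12: +10 → 10 < 30
  N19: +30 → 70 < 100
No further bucklings.

10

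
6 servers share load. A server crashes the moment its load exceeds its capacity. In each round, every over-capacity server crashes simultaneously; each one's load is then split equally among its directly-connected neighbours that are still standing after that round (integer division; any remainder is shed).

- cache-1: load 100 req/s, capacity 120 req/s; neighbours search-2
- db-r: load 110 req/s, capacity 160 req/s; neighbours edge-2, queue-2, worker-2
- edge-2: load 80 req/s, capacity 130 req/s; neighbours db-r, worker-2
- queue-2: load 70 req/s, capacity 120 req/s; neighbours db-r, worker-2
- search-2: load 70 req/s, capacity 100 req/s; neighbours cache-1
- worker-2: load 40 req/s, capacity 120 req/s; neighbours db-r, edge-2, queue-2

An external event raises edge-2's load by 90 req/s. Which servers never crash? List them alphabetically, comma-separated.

Round 1 — edge-2 at 170 > 130. edge-2 crashes.
  edge-2 sheds 170 req/s to db-r, worker-2: 85 each.
    db-r: 110+85 = 195 > 160
    worker-2: 40+85 = 125 > 120
Round 2 — db-r, worker-2 crash.
  db-r sheds 195 req/s to queue-2: 195 each.
    queue-2: 70+195 = 265 > 120
  worker-2 sheds 125 req/s to queue-2: 125 each.
    queue-2: 265+125 = 390 > 120
Round 3 — queue-2 crashes.
  queue-2 sheds 390 req/s: no online neighbours, lost.
No further crashes.

cache-1, search-2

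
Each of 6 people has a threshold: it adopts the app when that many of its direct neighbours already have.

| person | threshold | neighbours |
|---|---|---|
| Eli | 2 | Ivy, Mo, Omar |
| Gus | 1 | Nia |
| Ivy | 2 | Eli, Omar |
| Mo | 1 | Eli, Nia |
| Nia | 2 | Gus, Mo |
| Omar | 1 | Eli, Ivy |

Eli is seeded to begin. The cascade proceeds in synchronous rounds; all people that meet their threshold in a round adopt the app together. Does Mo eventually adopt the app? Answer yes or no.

Round 1 — Eli adopts the app (initial).
Round 2 — checking thresholds:
  Ivy: 1 of 2 neighbours < 2, below threshold.
  Mo: 1 of 2 neighbours ≥ 1, adopts the app.
  Omar: 1 of 2 neighbours ≥ 1, adopts the app.
Round 3 — checking thresholds:
  Ivy: 2 of 2 neighbours ≥ 2, adopts the app.
  Nia: 1 of 2 neighbours < 2, below threshold.
Round 4 — no new adoptions; cascade stops.

yes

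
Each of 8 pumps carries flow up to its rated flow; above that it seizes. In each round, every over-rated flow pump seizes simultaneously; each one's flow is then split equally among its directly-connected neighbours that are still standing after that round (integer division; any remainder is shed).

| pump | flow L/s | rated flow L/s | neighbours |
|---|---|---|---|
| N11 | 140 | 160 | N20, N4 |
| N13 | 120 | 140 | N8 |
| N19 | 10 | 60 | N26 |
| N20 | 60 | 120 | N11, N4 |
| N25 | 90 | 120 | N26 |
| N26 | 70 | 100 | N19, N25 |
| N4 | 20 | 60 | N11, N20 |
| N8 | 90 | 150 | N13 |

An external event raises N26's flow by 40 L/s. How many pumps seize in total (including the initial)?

Round 1 — N26 at 110 > 100. N26 seizes.
  N26 sheds 110 L/s to N19, N25: 55 each.
    N19: 10+55 = 65 > 60
    N25: 90+55 = 145 > 120
Round 2 — N19, N25 seize.
  N19 sheds 65 L/s: no online neighbours, lost.
  N25 sheds 145 L/s: no online neighbours, lost.
No further seizures.

3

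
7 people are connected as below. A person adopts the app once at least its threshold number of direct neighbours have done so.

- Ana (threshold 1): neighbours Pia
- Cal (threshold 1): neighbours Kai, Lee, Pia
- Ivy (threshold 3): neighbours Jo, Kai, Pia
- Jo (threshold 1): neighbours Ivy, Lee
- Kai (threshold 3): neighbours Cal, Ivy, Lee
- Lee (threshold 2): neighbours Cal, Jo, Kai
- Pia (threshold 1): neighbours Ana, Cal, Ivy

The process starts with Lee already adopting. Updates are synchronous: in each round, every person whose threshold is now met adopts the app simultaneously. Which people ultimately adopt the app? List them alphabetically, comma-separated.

Ana, Cal, Jo, Lee, Pia

Round 1 — Lee adopts the app (initial).
Round 2 — checking thresholds:
  Cal: 1 of 3 neighbours ≥ 1, adopts the app.
  Jo: 1 of 2 neighbours ≥ 1, adopts the app.
  Kai: 1 of 3 neighbours < 3, holds.
Round 3 — checking thresholds:
  Ivy: 1 of 3 neighbours < 3, holds.
  Kai: 2 of 3 neighbours < 3, holds.
  Pia: 1 of 3 neighbours ≥ 1, adopts the app.
Round 4 — checking thresholds:
  Ana: 1 of 1 neighbours ≥ 1, adopts the app.
  Ivy: 2 of 3 neighbours < 3, holds.
  Kai: 2 of 3 neighbours < 3, holds.
Round 5 — no new adoptions; cascade stops.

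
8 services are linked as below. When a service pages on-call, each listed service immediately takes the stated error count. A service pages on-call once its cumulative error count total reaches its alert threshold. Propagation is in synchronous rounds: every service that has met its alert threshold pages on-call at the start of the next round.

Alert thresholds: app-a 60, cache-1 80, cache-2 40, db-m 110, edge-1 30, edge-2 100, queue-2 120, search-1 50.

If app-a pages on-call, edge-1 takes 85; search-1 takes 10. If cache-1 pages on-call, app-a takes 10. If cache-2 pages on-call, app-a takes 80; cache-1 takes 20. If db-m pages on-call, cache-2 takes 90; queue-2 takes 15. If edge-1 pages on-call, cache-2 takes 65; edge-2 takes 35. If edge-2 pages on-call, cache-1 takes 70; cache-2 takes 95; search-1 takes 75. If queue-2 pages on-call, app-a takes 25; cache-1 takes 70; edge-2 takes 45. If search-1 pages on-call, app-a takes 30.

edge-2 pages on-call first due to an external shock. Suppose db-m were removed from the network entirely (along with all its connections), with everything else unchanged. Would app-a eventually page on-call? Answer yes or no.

With db-m removed:
Round 1 — edge-2 pages on-call (initial).
  cache-1: +70 → 70 < 80
  cache-2: +95 → 95 ≥ 40
  search-1: +75 → 75 ≥ 50
Round 2 — cache-2, search-1 page on-call.
  app-a: +80+30 → 110 ≥ 60
  cache-1: +20 → 90 ≥ 80
Round 3 — app-a, cache-1 page on-call.
  edge-1: +85 → 85 ≥ 30
Round 4 — edge-1 pages on-call.
No further pages.

yes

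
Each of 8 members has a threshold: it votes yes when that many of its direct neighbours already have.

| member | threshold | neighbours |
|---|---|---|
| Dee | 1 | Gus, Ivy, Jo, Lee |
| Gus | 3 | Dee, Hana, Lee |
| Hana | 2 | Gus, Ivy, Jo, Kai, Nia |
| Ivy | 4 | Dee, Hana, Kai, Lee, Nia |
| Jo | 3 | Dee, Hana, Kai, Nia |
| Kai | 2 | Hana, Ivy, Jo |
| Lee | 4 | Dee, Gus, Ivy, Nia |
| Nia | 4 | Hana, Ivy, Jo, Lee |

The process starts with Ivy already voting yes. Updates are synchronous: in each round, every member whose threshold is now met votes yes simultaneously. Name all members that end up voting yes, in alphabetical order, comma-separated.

Dee, Ivy

Round 1 — Ivy votes yes (initial).
Round 2 — checking thresholds:
  Dee: 1 of 4 neighbours ≥ 1, votes yes.
  Hana: 1 of 5 neighbours < 2, below threshold.
  Kai: 1 of 3 neighbours < 2, below threshold.
  Lee: 1 of 4 neighbours < 4, below threshold.
  Nia: 1 of 4 neighbours < 4, below threshold.
Round 3 — no new yes votes; cascade stops.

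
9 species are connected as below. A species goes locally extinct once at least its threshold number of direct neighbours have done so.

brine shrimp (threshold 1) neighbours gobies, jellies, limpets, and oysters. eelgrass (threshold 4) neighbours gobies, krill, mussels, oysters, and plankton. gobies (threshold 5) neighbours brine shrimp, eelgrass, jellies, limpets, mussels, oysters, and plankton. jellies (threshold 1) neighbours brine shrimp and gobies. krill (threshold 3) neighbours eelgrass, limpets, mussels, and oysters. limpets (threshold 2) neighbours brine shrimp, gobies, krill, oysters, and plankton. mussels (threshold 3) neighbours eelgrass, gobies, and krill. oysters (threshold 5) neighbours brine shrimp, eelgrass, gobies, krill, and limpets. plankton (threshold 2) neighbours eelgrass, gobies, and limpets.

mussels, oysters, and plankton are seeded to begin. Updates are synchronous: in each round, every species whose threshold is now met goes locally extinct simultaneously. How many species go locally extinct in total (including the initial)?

9

Round 1 — mussels, oysters, plankton go locally extinct (initial).
Round 2 — checking thresholds:
  brine shrimp: 1 of 4 neighbours ≥ 1, goes locally extinct.
  eelgrass: 3 of 5 neighbours < 4, holds.
  gobies: 3 of 7 neighbours < 5, holds.
  krill: 2 of 4 neighbours < 3, holds.
  limpets: 2 of 5 neighbours ≥ 2, goes locally extinct.
Round 3 — checking thresholds:
  eelgrass: 3 of 5 neighbours < 4, holds.
  gobies: 5 of 7 neighbours ≥ 5, goes locally extinct.
  jellies: 1 of 2 neighbours ≥ 1, goes locally extinct.
  krill: 3 of 4 neighbours ≥ 3, goes locally extinct.
Round 4 — checking thresholds:
  eelgrass: 5 of 5 neighbours ≥ 4, goes locally extinct.
Round 5 — no new extinctions; cascade stops.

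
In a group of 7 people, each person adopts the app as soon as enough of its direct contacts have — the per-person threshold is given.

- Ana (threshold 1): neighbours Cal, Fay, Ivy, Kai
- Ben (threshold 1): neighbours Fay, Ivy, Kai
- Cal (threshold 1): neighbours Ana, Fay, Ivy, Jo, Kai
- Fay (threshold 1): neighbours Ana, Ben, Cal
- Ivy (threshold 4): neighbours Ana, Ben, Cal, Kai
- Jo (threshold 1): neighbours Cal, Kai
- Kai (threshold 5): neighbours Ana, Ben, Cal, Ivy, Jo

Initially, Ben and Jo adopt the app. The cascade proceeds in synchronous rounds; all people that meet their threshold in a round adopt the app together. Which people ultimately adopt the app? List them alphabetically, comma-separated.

Round 1 — Ben, Jo adopt the app (initial).
Round 2 — checking thresholds:
  Cal: 1 of 5 neighbours ≥ 1, adopts the app.
  Fay: 1 of 3 neighbours ≥ 1, adopts the app.
  Ivy: 1 of 4 neighbours < 4, holds.
  Kai: 2 of 5 neighbours < 5, holds.
Round 3 — checking thresholds:
  Ana: 2 of 4 neighbours ≥ 1, adopts the app.
  Ivy: 2 of 4 neighbours < 4, holds.
  Kai: 3 of 5 neighbours < 5, holds.
Round 4 — no new adoptions; cascade stops.

Ana, Ben, Cal, Fay, Jo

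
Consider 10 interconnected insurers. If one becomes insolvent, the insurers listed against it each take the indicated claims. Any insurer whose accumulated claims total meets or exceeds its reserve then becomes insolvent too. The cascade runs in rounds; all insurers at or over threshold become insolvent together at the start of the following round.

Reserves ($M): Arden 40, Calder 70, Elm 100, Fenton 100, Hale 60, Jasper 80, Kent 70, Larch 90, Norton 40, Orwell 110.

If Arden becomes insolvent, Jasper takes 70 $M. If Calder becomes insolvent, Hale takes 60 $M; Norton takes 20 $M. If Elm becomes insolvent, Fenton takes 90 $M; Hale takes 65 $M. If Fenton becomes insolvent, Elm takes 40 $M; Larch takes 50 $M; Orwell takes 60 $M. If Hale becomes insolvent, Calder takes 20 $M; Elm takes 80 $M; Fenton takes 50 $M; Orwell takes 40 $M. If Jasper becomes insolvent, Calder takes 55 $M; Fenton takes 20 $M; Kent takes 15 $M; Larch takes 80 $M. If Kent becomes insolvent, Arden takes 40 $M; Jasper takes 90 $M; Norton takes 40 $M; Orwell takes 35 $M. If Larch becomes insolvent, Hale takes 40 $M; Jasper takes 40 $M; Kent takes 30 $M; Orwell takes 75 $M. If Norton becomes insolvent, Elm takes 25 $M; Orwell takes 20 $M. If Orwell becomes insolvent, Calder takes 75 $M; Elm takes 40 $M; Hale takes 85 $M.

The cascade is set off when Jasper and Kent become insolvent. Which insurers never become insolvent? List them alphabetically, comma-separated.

Round 1 — Jasper, Kent become insolvent (initial).
  Arden: +40 → 40 ≥ 40
  Calder: +55 → 55 < 70
  Fenton: +20 → 20 < 100
  Larch: +80 → 80 < 90
  Norton: +40 → 40 ≥ 40
  Orwell: +35 → 35 < 110
Round 2 — Arden, Norton become insolvent.
  Elm: +25 → 25 < 100
  Orwell: +20 → 55 < 110
No further insolvencies.

Calder, Elm, Fenton, Hale, Larch, Orwell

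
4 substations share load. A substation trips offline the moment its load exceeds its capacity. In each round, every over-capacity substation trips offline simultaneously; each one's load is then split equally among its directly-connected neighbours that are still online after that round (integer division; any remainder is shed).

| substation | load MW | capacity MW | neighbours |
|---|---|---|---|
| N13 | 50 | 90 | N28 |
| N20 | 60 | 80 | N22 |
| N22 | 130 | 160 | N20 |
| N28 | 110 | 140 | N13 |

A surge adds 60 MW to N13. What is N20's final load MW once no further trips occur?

60

Round 1 — N13 at 110 > 90. N13 trips offline.
  N13 sheds 110 MW to N28: 110 each.
    N28: 110+110 = 220 > 140
Round 2 — N28 trips offline.
  N28 sheds 220 MW: no online neighbours, lost.
No further trips.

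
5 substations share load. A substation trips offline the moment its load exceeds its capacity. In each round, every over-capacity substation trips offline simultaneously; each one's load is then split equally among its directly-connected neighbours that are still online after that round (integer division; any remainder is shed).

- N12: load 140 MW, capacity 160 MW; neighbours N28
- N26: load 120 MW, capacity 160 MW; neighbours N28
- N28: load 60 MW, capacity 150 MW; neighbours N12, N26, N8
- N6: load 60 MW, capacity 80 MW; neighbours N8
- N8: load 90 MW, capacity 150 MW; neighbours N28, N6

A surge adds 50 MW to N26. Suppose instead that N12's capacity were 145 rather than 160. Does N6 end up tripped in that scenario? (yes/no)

With N12's capacity at 145:
Round 1 — N26 at 170 > 160. N26 trips offline.
  N26 sheds 170 MW to N28: 170 each.
    N28: 60+170 = 230 > 150
Round 2 — N28 trips offline.
  N28 sheds 230 MW to N12, N8: 115 each.
    N12: 140+115 = 255 > 145
    N8: 90+115 = 205 > 150
Round 3 — N12, N8 trip offline.
  N12 sheds 255 MW: no online neighbours, lost.
  N8 sheds 205 MW to N6: 205 each.
    N6: 60+205 = 265 > 80
Round 4 — N6 trips offline.
  N6 sheds 265 MW: no online neighbours, lost.
No further trips.

yes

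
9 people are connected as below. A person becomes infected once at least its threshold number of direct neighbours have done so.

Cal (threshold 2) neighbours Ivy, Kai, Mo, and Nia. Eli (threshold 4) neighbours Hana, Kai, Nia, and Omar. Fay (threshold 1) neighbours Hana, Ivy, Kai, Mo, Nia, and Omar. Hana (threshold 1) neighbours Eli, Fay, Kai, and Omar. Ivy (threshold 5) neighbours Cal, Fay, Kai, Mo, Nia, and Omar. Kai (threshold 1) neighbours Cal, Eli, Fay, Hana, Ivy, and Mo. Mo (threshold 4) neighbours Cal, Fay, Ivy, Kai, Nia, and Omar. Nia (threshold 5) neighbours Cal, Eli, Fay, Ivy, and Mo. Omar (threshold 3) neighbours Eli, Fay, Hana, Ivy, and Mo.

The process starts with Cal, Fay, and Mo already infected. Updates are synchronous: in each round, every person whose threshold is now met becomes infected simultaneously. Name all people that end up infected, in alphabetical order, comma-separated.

Cal, Fay, Hana, Ivy, Kai, Mo, Omar

Round 1 — Cal, Fay, Mo become infected (initial).
Round 2 — checking thresholds:
  Hana: 1 of 4 neighbours ≥ 1, becomes infected.
  Ivy: 3 of 6 neighbours < 5, below threshold.
  Kai: 3 of 6 neighbours ≥ 1, becomes infected.
  Nia: 3 of 5 neighbours < 5, below threshold.
  Omar: 2 of 5 neighbours < 3, below threshold.
Round 3 — checking thresholds:
  Eli: 2 of 4 neighbours < 4, below threshold.
  Ivy: 4 of 6 neighbours < 5, below threshold.
  Nia: 3 of 5 neighbours < 5, below threshold.
  Omar: 3 of 5 neighbours ≥ 3, becomes infected.
Round 4 — checking thresholds:
  Eli: 3 of 4 neighbours < 4, below threshold.
  Ivy: 5 of 6 neighbours ≥ 5, becomes infected.
  Nia: 3 of 5 neighbours < 5, below threshold.
Round 5 — no new infections; cascade stops.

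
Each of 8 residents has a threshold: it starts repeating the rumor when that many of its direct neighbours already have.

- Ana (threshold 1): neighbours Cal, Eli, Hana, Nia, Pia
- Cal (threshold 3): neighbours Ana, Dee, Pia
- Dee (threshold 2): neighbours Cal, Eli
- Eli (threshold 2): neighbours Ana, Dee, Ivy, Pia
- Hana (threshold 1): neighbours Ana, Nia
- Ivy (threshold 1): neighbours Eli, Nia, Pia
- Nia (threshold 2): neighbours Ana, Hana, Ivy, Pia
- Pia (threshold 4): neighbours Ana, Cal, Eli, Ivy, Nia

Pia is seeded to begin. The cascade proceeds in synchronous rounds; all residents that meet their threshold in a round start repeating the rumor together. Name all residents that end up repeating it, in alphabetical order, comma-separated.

Ana, Eli, Hana, Ivy, Nia, Pia

Round 1 — Pia starts repeating the rumor (initial).
Round 2 — checking thresholds:
  Ana: 1 of 5 neighbours ≥ 1, starts repeating the rumor.
  Cal: 1 of 3 neighbours < 3, not yet.
  Eli: 1 of 4 neighbours < 2, not yet.
  Ivy: 1 of 3 neighbours ≥ 1, starts repeating the rumor.
  Nia: 1 of 4 neighbours < 2, not yet.
Round 3 — checking thresholds:
  Cal: 2 of 3 neighbours < 3, not yet.
  Eli: 3 of 4 neighbours ≥ 2, starts repeating the rumor.
  Hana: 1 of 2 neighbours ≥ 1, starts repeating the rumor.
  Nia: 3 of 4 neighbours ≥ 2, starts repeating the rumor.
Round 4 — no new spreads; cascade stops.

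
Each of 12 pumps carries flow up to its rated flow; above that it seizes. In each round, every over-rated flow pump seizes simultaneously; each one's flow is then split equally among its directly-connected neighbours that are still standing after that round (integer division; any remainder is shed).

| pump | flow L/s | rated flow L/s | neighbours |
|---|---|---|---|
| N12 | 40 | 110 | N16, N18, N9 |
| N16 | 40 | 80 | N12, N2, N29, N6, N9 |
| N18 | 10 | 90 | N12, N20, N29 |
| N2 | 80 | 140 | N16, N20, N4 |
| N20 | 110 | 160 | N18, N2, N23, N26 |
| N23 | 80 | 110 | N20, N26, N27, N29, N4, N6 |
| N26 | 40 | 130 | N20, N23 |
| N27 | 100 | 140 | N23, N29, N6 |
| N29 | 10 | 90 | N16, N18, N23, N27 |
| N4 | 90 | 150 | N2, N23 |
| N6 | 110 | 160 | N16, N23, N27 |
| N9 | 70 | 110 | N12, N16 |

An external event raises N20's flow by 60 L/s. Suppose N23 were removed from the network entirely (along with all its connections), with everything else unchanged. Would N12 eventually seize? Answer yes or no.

With N23 removed:
Round 1 — N20 at 170 > 160. N20 seizes.
  N20 sheds 170 L/s to N18, N2, N26: 56 each (2 lost).
    N18: 10+56 = 66 ≤ 90
    N2: 80+56 = 136 ≤ 140
    N26: 40+56 = 96 ≤ 130
No further seizures.

no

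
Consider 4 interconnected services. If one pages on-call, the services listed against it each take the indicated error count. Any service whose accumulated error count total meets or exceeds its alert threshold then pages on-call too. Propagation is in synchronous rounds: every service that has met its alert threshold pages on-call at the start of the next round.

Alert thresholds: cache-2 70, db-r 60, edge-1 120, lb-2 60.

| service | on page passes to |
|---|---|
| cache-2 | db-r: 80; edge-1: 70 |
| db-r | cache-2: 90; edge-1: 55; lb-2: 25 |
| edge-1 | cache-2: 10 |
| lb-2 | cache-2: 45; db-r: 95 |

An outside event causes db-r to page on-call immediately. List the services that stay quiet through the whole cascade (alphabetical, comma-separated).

lb-2

Round 1 — db-r pages on-call (initial).
  cache-2: +90 → 90 ≥ 70
  edge-1: +55 → 55 < 120
  lb-2: +25 → 25 < 60
Round 2 — cache-2 pages on-call.
  edge-1: +70 → 125 ≥ 120
Round 3 — edge-1 pages on-call.
No further pages.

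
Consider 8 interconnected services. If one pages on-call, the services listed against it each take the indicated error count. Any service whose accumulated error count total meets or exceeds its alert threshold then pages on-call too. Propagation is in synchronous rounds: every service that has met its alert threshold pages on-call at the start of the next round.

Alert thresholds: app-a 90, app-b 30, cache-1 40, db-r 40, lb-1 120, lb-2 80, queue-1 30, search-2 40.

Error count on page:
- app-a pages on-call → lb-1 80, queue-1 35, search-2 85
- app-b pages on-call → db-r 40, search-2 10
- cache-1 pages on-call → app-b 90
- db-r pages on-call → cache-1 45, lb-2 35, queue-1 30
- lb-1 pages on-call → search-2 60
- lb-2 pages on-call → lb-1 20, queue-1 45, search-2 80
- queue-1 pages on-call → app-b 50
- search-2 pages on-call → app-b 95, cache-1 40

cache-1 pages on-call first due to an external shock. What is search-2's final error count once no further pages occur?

10

Round 1 — cache-1 pages on-call (initial).
  app-b: +90 → 90 ≥ 30
Round 2 — app-b pages on-call.
  db-r: +40 → 40 ≥ 40
  search-2: +10 → 10 < 40
Round 3 — db-r pages on-call.
  lb-2: +35 → 35 < 80
  queue-1: +30 → 30 ≥ 30
Round 4 — queue-1 pages on-call.
No further pages.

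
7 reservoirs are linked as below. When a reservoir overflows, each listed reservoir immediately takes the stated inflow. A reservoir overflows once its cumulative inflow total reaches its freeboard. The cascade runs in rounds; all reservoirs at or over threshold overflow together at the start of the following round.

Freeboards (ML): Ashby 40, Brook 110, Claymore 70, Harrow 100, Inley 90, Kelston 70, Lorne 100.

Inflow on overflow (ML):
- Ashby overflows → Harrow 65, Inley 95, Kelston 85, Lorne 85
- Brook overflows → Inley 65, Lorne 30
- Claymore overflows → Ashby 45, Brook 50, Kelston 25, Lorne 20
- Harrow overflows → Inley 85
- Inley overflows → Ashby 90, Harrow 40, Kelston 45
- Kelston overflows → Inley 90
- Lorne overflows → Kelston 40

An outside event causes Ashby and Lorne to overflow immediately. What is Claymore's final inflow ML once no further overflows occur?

0

Round 1 — Ashby, Lorne overflow (initial).
  Harrow: +65 → 65 < 100
  Inley: +95 → 95 ≥ 90
  Kelston: +85+40 → 125 ≥ 70
Round 2 — Inley, Kelston overflow.
  Harrow: +40 → 105 ≥ 100
Round 3 — Harrow overflows.
No further overflows.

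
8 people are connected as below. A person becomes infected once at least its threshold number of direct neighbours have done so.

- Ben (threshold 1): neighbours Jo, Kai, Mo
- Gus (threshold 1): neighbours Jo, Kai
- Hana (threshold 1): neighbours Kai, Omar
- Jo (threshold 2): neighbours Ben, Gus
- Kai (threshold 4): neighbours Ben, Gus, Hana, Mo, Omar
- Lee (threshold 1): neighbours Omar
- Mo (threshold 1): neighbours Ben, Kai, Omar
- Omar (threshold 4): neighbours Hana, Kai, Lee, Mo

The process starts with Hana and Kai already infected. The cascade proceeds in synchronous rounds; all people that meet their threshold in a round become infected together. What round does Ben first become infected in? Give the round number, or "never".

2

Round 1 — Hana, Kai become infected (initial).
Round 2 — checking thresholds:
  Ben: 1 of 3 neighbours ≥ 1, becomes infected.
  Gus: 1 of 2 neighbours ≥ 1, becomes infected.
  Mo: 1 of 3 neighbours ≥ 1, becomes infected.
  Omar: 2 of 4 neighbours < 4, not yet.
Round 3 — checking thresholds:
  Jo: 2 of 2 neighbours ≥ 2, becomes infected.
  Omar: 3 of 4 neighbours < 4, not yet.
Round 4 — no new infections; cascade stops.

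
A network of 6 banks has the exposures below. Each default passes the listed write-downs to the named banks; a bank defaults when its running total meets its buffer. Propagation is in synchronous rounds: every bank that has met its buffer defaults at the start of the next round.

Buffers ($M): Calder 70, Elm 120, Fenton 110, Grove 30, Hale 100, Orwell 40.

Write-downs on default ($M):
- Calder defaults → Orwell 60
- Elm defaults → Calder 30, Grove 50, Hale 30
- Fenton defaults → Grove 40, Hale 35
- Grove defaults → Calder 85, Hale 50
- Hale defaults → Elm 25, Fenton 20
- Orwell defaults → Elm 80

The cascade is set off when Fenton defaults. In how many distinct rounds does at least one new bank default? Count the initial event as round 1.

Round 1 — Fenton defaults (initial).
  Grove: +40 → 40 ≥ 30
  Hale: +35 → 35 < 100
Round 2 — Grove defaults.
  Calder: +85 → 85 ≥ 70
  Hale: +50 → 85 < 100
Round 3 — Calder defaults.
  Orwell: +60 → 60 ≥ 40
Round 4 — Orwell defaults.
  Elm: +80 → 80 < 120
No further defaults.

4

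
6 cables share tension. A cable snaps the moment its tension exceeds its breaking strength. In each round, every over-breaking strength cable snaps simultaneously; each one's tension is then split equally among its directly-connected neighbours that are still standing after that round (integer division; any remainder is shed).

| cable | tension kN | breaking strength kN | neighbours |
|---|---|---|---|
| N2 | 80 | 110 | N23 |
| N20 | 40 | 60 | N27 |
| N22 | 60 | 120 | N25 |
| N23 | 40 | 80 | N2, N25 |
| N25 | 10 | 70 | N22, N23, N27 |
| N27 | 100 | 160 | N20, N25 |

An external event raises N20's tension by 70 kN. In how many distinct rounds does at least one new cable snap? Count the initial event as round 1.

5

Round 1 — N20 at 110 > 60. N20 snaps.
  N20 sheds 110 kN to N27: 110 each.
    N27: 100+110 = 210 > 160
Round 2 — N27 snaps.
  N27 sheds 210 kN to N25: 210 each.
    N25: 10+210 = 220 > 70
Round 3 — N25 snaps.
  N25 sheds 220 kN to N22, N23: 110 each.
    N22: 60+110 = 170 > 120
    N23: 40+110 = 150 > 80
Round 4 — N22, N23 snap.
  N22 sheds 170 kN: no online neighbours, lost.
  N23 sheds 150 kN to N2: 150 each.
    N2: 80+150 = 230 > 110
Round 5 — N2 snaps.
  N2 sheds 230 kN: no online neighbours, lost.
No further breaks.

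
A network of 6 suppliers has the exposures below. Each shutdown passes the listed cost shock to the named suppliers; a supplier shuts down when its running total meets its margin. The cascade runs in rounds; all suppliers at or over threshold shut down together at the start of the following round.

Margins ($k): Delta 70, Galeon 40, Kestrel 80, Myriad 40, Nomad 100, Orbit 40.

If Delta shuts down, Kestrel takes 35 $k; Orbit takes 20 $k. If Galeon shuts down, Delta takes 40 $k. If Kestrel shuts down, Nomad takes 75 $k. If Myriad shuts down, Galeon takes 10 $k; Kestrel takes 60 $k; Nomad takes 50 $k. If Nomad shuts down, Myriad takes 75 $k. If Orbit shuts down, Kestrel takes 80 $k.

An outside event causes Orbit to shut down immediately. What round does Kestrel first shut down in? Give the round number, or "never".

Round 1 — Orbit shuts down (initial).
  Kestrel: +80 → 80 ≥ 80
Round 2 — Kestrel shuts down.
  Nomad: +75 → 75 < 100
No further shutdowns.

2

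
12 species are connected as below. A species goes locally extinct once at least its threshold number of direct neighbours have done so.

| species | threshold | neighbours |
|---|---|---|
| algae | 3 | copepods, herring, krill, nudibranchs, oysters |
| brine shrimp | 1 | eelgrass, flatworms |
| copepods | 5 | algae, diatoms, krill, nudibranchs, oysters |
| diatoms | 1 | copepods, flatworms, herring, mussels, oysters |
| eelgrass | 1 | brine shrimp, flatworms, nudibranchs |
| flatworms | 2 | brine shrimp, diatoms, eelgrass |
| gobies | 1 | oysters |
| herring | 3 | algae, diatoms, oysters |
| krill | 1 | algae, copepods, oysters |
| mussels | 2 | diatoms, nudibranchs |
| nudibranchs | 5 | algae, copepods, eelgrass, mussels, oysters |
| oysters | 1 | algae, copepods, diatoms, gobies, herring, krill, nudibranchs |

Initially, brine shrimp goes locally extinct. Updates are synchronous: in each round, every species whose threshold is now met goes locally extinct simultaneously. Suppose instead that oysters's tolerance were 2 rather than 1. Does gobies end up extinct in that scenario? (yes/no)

no

With oysters's tolerance at 2:
Round 1 — brine shrimp goes locally extinct (initial).
Round 2 — checking thresholds:
  eelgrass: 1 of 3 neighbours ≥ 1, goes locally extinct.
  flatworms: 1 of 3 neighbours < 2, not yet.
Round 3 — checking thresholds:
  flatworms: 2 of 3 neighbours ≥ 2, goes locally extinct.
  nudibranchs: 1 of 5 neighbours < 5, not yet.
Round 4 — checking thresholds:
  diatoms: 1 of 5 neighbours ≥ 1, goes locally extinct.
  nudibranchs: 1 of 5 neighbours < 5, not yet.
Round 5 — no new extinctions; cascade stops.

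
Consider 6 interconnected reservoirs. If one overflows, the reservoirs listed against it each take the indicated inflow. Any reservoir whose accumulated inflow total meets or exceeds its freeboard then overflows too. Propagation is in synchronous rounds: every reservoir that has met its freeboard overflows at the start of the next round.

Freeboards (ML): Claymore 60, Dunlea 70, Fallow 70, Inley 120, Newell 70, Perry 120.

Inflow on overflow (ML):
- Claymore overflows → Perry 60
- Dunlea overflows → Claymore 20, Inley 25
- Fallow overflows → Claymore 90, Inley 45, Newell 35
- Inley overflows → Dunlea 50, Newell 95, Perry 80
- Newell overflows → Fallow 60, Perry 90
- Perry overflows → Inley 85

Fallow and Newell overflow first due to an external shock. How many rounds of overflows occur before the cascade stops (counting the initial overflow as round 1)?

4

Round 1 — Fallow, Newell overflow (initial).
  Claymore: +90 → 90 ≥ 60
  Inley: +45 → 45 < 120
  Perry: +90 → 90 < 120
Round 2 — Claymore overflows.
  Perry: +60 → 150 ≥ 120
Round 3 — Perry overflows.
  Inley: +85 → 130 ≥ 120
Round 4 — Inley overflows.
  Dunlea: +50 → 50 < 70
No further overflows.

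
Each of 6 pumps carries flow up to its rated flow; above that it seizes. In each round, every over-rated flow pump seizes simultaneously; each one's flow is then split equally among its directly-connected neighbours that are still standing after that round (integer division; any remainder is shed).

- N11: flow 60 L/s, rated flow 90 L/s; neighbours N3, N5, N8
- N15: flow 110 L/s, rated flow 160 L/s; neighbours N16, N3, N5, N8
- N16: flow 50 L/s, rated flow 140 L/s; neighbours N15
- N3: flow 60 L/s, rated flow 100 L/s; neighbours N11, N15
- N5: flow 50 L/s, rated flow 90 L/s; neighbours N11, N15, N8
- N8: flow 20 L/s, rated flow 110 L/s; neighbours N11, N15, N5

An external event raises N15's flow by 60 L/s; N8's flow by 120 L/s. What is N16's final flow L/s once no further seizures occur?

106

Round 1 — N15 at 170 > 160; N8 at 140 > 110. N15, N8 seize.
  N15 sheds 170 L/s to N16, N3, N5: 56 each (2 lost).
    N16: 50+56 = 106 ≤ 140
    N3: 60+56 = 116 > 100
    N5: 50+56 = 106 > 90
  N8 sheds 140 L/s to N11, N5: 70 each.
    N11: 60+70 = 130 > 90
    N5: 106+70 = 176 > 90
Round 2 — N11, N3, N5 seize.
  N11 sheds 130 L/s: no online neighbours, lost.
  N3 sheds 116 L/s: no online neighbours, lost.
  N5 sheds 176 L/s: no online neighbours, lost.
No further seizures.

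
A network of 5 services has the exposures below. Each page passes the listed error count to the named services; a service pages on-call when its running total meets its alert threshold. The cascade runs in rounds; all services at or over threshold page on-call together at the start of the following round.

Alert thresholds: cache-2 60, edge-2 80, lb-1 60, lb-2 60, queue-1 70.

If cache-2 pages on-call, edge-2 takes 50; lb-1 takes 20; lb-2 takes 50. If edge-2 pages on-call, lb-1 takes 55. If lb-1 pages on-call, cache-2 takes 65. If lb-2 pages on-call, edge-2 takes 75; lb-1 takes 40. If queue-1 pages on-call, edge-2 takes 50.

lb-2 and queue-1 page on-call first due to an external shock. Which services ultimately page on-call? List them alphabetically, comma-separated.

cache-2, edge-2, lb-1, lb-2, queue-1

Round 1 — lb-2, queue-1 page on-call (initial).
  edge-2: +75+50 → 125 ≥ 80
  lb-1: +40 → 40 < 60
Round 2 — edge-2 pages on-call.
  lb-1: +55 → 95 ≥ 60
Round 3 — lb-1 pages on-call.
  cache-2: +65 → 65 ≥ 60
Round 4 — cache-2 pages on-call.
No further pages.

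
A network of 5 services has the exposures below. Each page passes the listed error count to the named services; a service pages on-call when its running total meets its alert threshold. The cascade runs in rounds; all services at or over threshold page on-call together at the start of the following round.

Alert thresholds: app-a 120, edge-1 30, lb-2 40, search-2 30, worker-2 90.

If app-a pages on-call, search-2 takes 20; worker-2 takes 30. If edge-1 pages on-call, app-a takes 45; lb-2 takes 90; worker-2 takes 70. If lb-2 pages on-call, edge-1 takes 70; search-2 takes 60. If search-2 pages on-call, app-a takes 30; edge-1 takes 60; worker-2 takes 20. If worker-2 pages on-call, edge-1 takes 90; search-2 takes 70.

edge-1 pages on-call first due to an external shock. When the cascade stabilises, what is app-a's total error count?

75

Round 1 — edge-1 pages on-call (initial).
  app-a: +45 → 45 < 120
  lb-2: +90 → 90 ≥ 40
  worker-2: +70 → 70 < 90
Round 2 — lb-2 pages on-call.
  search-2: +60 → 60 ≥ 30
Round 3 — search-2 pages on-call.
  app-a: +30 → 75 < 120
  worker-2: +20 → 90 ≥ 90
Round 4 — worker-2 pages on-call.
No further pages.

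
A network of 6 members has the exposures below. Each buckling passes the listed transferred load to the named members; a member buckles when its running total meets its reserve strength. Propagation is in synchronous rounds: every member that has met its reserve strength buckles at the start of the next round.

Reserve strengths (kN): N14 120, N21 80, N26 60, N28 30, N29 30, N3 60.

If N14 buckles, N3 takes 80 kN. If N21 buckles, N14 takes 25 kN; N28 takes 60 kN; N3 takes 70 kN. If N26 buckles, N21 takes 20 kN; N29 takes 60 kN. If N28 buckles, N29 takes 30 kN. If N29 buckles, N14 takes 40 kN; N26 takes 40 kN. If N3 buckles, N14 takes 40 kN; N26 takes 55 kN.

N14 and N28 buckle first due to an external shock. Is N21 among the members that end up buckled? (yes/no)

no

Round 1 — N14, N28 buckle (initial).
  N29: +30 → 30 ≥ 30
  N3: +80 → 80 ≥ 60
Round 2 — N29, N3 buckle.
  N26: +40+55 → 95 ≥ 60
Round 3 — N26 buckles.
  N21: +20 → 20 < 80
No further bucklings.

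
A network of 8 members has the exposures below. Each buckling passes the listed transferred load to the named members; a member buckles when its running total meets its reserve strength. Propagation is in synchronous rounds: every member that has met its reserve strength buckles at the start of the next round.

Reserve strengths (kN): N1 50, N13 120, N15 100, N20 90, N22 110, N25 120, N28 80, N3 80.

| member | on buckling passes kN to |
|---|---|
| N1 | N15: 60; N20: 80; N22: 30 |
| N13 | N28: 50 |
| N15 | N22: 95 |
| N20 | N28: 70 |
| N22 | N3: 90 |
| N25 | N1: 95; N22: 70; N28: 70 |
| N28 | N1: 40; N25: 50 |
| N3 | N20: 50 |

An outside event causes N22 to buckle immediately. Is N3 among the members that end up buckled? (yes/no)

Round 1 — N22 buckles (initial).
  N3: +90 → 90 ≥ 80
Round 2 — N3 buckles.
  N20: +50 → 50 < 90
No further bucklings.

yes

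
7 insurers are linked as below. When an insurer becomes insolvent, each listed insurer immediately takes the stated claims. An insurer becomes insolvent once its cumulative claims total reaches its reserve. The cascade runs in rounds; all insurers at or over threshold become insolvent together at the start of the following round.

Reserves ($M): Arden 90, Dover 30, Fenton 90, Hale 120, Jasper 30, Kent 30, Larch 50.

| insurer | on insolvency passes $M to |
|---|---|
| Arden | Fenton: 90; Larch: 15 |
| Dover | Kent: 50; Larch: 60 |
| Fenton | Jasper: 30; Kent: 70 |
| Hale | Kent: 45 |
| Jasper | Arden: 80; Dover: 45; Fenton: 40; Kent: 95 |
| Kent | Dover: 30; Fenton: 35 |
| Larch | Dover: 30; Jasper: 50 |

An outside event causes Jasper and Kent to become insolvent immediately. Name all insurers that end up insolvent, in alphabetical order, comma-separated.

Dover, Jasper, Kent, Larch

Round 1 — Jasper, Kent become insolvent (initial).
  Arden: +80 → 80 < 90
  Dover: +45+30 → 75 ≥ 30
  Fenton: +40+35 → 75 < 90
Round 2 — Dover becomes insolvent.
  Larch: +60 → 60 ≥ 50
Round 3 — Larch becomes insolvent.
No further insolvencies.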